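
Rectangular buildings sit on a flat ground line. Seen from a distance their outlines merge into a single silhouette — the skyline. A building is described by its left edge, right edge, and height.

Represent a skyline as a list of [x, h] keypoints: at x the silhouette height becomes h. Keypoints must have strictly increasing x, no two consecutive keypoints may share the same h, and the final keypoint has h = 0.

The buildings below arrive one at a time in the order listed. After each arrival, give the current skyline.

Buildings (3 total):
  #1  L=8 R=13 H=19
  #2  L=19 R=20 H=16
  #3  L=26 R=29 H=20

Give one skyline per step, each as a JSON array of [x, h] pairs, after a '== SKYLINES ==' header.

== SKYLINES ==
[[8,19],[13,0]]
[[8,19],[13,0],[19,16],[20,0]]
[[8,19],[13,0],[19,16],[20,0],[26,20],[29,0]]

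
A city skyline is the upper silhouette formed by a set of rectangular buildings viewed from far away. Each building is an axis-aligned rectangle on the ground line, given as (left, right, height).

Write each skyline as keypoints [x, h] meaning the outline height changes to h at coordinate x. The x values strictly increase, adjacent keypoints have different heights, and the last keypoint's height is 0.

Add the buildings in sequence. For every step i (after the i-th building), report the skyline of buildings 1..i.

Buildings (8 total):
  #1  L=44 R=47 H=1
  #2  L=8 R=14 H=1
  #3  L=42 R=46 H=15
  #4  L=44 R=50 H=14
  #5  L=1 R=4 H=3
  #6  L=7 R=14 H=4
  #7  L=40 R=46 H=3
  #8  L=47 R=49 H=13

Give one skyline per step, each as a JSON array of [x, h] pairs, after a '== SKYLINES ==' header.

== SKYLINES ==
[[44,1],[47,0]]
[[8,1],[14,0],[44,1],[47,0]]
[[8,1],[14,0],[42,15],[46,1],[47,0]]
[[8,1],[14,0],[42,15],[46,14],[50,0]]
[[1,3],[4,0],[8,1],[14,0],[42,15],[46,14],[50,0]]
[[1,3],[4,0],[7,4],[14,0],[42,15],[46,14],[50,0]]
[[1,3],[4,0],[7,4],[14,0],[40,3],[42,15],[46,14],[50,0]]
[[1,3],[4,0],[7,4],[14,0],[40,3],[42,15],[46,14],[50,0]]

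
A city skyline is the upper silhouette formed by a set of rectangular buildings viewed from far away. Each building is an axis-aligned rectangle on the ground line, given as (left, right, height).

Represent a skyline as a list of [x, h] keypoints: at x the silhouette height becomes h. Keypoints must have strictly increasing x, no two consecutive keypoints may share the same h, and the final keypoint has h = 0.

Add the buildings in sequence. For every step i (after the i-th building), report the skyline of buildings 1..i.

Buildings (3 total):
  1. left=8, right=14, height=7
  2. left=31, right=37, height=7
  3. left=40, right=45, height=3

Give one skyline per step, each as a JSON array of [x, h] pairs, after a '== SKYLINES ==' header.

== SKYLINES ==
[[8,7],[14,0]]
[[8,7],[14,0],[31,7],[37,0]]
[[8,7],[14,0],[31,7],[37,0],[40,3],[45,0]]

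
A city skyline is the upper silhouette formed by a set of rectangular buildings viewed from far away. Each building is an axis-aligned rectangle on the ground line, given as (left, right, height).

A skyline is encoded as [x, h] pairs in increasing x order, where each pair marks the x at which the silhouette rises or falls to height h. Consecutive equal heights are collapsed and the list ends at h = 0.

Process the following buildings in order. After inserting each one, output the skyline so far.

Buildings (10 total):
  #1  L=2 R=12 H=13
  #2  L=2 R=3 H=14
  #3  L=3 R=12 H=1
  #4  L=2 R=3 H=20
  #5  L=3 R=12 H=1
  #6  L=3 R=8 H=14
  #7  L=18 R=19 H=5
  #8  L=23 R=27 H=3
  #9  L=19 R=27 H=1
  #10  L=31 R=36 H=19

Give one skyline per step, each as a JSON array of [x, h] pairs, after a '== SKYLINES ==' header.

== SKYLINES ==
[[2,13],[12,0]]
[[2,14],[3,13],[12,0]]
[[2,14],[3,13],[12,0]]
[[2,20],[3,13],[12,0]]
[[2,20],[3,13],[12,0]]
[[2,20],[3,14],[8,13],[12,0]]
[[2,20],[3,14],[8,13],[12,0],[18,5],[19,0]]
[[2,20],[3,14],[8,13],[12,0],[18,5],[19,0],[23,3],[27,0]]
[[2,20],[3,14],[8,13],[12,0],[18,5],[19,1],[23,3],[27,0]]
[[2,20],[3,14],[8,13],[12,0],[18,5],[19,1],[23,3],[27,0],[31,19],[36,0]]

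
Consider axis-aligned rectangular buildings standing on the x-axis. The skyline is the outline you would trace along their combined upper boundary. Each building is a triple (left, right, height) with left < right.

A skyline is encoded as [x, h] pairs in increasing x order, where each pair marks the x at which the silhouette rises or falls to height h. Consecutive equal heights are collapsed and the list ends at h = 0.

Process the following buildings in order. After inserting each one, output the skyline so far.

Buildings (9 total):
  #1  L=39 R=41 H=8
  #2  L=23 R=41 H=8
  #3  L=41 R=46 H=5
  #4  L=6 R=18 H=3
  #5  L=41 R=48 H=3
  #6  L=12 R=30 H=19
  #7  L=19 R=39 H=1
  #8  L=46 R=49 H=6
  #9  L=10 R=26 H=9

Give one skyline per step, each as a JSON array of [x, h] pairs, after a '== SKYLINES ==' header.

== SKYLINES ==
[[39,8],[41,0]]
[[23,8],[41,0]]
[[23,8],[41,5],[46,0]]
[[6,3],[18,0],[23,8],[41,5],[46,0]]
[[6,3],[18,0],[23,8],[41,5],[46,3],[48,0]]
[[6,3],[12,19],[30,8],[41,5],[46,3],[48,0]]
[[6,3],[12,19],[30,8],[41,5],[46,3],[48,0]]
[[6,3],[12,19],[30,8],[41,5],[46,6],[49,0]]
[[6,3],[10,9],[12,19],[30,8],[41,5],[46,6],[49,0]]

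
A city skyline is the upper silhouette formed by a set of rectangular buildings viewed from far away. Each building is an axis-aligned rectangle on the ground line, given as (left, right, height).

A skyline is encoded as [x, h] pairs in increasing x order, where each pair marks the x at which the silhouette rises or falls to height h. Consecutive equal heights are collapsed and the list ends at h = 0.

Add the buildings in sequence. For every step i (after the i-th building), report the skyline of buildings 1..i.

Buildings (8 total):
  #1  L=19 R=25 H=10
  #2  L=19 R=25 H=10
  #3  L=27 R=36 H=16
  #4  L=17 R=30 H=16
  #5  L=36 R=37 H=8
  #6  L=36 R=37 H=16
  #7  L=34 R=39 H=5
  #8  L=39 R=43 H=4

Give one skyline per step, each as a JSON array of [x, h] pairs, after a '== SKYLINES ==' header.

== SKYLINES ==
[[19,10],[25,0]]
[[19,10],[25,0]]
[[19,10],[25,0],[27,16],[36,0]]
[[17,16],[36,0]]
[[17,16],[36,8],[37,0]]
[[17,16],[37,0]]
[[17,16],[37,5],[39,0]]
[[17,16],[37,5],[39,4],[43,0]]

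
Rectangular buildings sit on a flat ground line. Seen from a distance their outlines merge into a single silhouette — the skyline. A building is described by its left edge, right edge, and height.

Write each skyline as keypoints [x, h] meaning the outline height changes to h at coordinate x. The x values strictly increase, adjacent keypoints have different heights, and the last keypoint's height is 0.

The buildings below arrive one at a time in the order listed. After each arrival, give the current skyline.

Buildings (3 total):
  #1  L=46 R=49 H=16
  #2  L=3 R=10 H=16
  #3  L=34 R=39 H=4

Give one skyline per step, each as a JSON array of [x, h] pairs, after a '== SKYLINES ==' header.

== SKYLINES ==
[[46,16],[49,0]]
[[3,16],[10,0],[46,16],[49,0]]
[[3,16],[10,0],[34,4],[39,0],[46,16],[49,0]]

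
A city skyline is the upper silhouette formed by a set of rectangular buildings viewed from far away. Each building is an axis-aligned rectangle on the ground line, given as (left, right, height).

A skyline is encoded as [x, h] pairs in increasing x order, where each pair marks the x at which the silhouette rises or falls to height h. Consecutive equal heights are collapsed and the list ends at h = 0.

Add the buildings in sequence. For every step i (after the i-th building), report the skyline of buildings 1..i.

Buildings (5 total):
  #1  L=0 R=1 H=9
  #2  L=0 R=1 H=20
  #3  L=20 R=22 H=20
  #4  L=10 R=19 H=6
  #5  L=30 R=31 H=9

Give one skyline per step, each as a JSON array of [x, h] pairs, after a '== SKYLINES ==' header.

== SKYLINES ==
[[0,9],[1,0]]
[[0,20],[1,0]]
[[0,20],[1,0],[20,20],[22,0]]
[[0,20],[1,0],[10,6],[19,0],[20,20],[22,0]]
[[0,20],[1,0],[10,6],[19,0],[20,20],[22,0],[30,9],[31,0]]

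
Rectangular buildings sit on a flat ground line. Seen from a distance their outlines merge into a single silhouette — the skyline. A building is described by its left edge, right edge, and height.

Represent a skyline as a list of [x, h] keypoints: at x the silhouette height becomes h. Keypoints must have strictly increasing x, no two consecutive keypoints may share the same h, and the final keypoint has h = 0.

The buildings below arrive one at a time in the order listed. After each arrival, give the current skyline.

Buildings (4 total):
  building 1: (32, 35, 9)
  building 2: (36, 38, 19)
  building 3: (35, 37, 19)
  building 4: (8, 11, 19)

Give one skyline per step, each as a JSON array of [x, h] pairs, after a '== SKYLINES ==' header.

== SKYLINES ==
[[32,9],[35,0]]
[[32,9],[35,0],[36,19],[38,0]]
[[32,9],[35,19],[38,0]]
[[8,19],[11,0],[32,9],[35,19],[38,0]]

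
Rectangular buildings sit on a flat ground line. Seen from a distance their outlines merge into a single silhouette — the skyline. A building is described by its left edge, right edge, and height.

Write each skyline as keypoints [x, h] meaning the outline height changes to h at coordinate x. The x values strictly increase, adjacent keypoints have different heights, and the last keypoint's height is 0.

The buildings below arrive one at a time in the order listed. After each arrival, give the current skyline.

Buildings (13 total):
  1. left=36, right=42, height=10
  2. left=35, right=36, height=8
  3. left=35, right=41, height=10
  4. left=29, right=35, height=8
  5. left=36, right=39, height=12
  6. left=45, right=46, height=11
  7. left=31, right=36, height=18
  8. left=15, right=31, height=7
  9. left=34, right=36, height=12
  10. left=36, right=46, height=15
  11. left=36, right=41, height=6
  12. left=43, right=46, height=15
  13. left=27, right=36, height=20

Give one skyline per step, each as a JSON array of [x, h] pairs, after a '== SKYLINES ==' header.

== SKYLINES ==
[[36,10],[42,0]]
[[35,8],[36,10],[42,0]]
[[35,10],[42,0]]
[[29,8],[35,10],[42,0]]
[[29,8],[35,10],[36,12],[39,10],[42,0]]
[[29,8],[35,10],[36,12],[39,10],[42,0],[45,11],[46,0]]
[[29,8],[31,18],[36,12],[39,10],[42,0],[45,11],[46,0]]
[[15,7],[29,8],[31,18],[36,12],[39,10],[42,0],[45,11],[46,0]]
[[15,7],[29,8],[31,18],[36,12],[39,10],[42,0],[45,11],[46,0]]
[[15,7],[29,8],[31,18],[36,15],[46,0]]
[[15,7],[29,8],[31,18],[36,15],[46,0]]
[[15,7],[29,8],[31,18],[36,15],[46,0]]
[[15,7],[27,20],[36,15],[46,0]]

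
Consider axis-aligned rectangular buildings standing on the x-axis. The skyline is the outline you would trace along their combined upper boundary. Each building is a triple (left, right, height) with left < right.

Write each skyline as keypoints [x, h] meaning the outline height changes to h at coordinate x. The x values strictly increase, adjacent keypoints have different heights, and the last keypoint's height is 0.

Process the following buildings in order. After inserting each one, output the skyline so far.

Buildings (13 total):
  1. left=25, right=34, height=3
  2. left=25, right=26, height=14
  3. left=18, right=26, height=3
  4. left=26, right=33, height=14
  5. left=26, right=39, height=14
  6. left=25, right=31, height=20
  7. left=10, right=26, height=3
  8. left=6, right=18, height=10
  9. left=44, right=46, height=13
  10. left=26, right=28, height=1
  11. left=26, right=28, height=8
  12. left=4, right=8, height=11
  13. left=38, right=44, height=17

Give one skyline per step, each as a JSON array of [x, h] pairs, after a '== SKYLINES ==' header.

== SKYLINES ==
[[25,3],[34,0]]
[[25,14],[26,3],[34,0]]
[[18,3],[25,14],[26,3],[34,0]]
[[18,3],[25,14],[33,3],[34,0]]
[[18,3],[25,14],[39,0]]
[[18,3],[25,20],[31,14],[39,0]]
[[10,3],[25,20],[31,14],[39,0]]
[[6,10],[18,3],[25,20],[31,14],[39,0]]
[[6,10],[18,3],[25,20],[31,14],[39,0],[44,13],[46,0]]
[[6,10],[18,3],[25,20],[31,14],[39,0],[44,13],[46,0]]
[[6,10],[18,3],[25,20],[31,14],[39,0],[44,13],[46,0]]
[[4,11],[8,10],[18,3],[25,20],[31,14],[39,0],[44,13],[46,0]]
[[4,11],[8,10],[18,3],[25,20],[31,14],[38,17],[44,13],[46,0]]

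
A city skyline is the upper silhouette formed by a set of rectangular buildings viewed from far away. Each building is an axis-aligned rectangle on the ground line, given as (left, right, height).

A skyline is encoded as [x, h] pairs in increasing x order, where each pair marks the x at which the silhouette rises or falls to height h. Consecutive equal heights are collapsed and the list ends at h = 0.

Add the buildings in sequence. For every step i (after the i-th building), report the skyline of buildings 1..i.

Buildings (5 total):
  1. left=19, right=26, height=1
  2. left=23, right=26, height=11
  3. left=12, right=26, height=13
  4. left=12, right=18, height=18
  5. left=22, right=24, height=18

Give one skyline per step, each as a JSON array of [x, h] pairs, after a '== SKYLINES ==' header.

== SKYLINES ==
[[19,1],[26,0]]
[[19,1],[23,11],[26,0]]
[[12,13],[26,0]]
[[12,18],[18,13],[26,0]]
[[12,18],[18,13],[22,18],[24,13],[26,0]]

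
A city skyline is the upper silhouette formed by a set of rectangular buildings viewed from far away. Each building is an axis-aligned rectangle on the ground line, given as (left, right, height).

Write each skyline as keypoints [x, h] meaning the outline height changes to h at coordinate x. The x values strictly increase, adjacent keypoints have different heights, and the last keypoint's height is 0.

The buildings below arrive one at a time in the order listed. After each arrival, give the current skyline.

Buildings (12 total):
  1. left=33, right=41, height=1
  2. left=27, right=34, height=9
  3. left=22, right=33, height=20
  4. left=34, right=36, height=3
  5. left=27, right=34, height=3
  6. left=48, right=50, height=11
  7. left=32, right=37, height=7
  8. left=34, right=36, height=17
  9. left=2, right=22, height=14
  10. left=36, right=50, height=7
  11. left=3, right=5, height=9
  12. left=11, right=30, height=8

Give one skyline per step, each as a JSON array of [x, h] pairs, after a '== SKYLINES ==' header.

== SKYLINES ==
[[33,1],[41,0]]
[[27,9],[34,1],[41,0]]
[[22,20],[33,9],[34,1],[41,0]]
[[22,20],[33,9],[34,3],[36,1],[41,0]]
[[22,20],[33,9],[34,3],[36,1],[41,0]]
[[22,20],[33,9],[34,3],[36,1],[41,0],[48,11],[50,0]]
[[22,20],[33,9],[34,7],[37,1],[41,0],[48,11],[50,0]]
[[22,20],[33,9],[34,17],[36,7],[37,1],[41,0],[48,11],[50,0]]
[[2,14],[22,20],[33,9],[34,17],[36,7],[37,1],[41,0],[48,11],[50,0]]
[[2,14],[22,20],[33,9],[34,17],[36,7],[48,11],[50,0]]
[[2,14],[22,20],[33,9],[34,17],[36,7],[48,11],[50,0]]
[[2,14],[22,20],[33,9],[34,17],[36,7],[48,11],[50,0]]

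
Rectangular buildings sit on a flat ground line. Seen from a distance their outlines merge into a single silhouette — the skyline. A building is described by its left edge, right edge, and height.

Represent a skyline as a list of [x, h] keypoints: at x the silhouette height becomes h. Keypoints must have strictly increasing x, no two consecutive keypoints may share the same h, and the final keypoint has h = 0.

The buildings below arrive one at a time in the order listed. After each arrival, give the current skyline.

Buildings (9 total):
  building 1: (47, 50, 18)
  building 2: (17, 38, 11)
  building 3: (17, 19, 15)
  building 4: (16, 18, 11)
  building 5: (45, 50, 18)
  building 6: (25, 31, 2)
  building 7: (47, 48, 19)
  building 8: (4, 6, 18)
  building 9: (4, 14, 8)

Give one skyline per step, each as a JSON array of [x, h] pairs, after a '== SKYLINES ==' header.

== SKYLINES ==
[[47,18],[50,0]]
[[17,11],[38,0],[47,18],[50,0]]
[[17,15],[19,11],[38,0],[47,18],[50,0]]
[[16,11],[17,15],[19,11],[38,0],[47,18],[50,0]]
[[16,11],[17,15],[19,11],[38,0],[45,18],[50,0]]
[[16,11],[17,15],[19,11],[38,0],[45,18],[50,0]]
[[16,11],[17,15],[19,11],[38,0],[45,18],[47,19],[48,18],[50,0]]
[[4,18],[6,0],[16,11],[17,15],[19,11],[38,0],[45,18],[47,19],[48,18],[50,0]]
[[4,18],[6,8],[14,0],[16,11],[17,15],[19,11],[38,0],[45,18],[47,19],[48,18],[50,0]]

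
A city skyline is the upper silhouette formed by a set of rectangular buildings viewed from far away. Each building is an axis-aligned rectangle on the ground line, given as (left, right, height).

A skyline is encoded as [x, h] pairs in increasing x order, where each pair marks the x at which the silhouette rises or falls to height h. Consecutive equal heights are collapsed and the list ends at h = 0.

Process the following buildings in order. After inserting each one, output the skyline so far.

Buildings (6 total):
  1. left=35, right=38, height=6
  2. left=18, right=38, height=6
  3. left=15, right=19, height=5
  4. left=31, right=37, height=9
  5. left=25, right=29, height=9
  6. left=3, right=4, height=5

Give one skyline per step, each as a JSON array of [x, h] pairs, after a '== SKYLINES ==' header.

== SKYLINES ==
[[35,6],[38,0]]
[[18,6],[38,0]]
[[15,5],[18,6],[38,0]]
[[15,5],[18,6],[31,9],[37,6],[38,0]]
[[15,5],[18,6],[25,9],[29,6],[31,9],[37,6],[38,0]]
[[3,5],[4,0],[15,5],[18,6],[25,9],[29,6],[31,9],[37,6],[38,0]]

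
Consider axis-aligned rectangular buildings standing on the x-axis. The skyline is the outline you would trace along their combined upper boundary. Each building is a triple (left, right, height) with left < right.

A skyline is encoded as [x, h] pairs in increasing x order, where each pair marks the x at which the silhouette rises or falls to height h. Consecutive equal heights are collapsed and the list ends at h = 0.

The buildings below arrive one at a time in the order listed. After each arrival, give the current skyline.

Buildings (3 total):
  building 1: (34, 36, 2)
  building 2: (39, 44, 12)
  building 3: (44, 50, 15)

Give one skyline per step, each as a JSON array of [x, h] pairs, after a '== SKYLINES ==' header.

== SKYLINES ==
[[34,2],[36,0]]
[[34,2],[36,0],[39,12],[44,0]]
[[34,2],[36,0],[39,12],[44,15],[50,0]]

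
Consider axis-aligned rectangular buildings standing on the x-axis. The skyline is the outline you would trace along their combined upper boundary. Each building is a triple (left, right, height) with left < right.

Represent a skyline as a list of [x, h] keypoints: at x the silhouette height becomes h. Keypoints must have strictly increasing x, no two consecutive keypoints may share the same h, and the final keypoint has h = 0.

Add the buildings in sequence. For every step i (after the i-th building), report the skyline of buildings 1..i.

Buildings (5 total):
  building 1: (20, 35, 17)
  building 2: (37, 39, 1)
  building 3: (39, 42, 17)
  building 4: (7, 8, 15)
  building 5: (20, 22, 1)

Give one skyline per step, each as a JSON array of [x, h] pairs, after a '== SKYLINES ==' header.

== SKYLINES ==
[[20,17],[35,0]]
[[20,17],[35,0],[37,1],[39,0]]
[[20,17],[35,0],[37,1],[39,17],[42,0]]
[[7,15],[8,0],[20,17],[35,0],[37,1],[39,17],[42,0]]
[[7,15],[8,0],[20,17],[35,0],[37,1],[39,17],[42,0]]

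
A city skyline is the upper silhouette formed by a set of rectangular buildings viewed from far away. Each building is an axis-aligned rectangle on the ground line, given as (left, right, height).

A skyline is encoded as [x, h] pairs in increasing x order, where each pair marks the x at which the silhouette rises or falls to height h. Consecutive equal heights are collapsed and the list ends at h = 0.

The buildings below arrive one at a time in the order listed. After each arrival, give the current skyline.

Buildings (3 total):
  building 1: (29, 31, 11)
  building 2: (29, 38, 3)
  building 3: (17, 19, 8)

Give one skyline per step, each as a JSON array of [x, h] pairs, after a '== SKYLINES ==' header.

== SKYLINES ==
[[29,11],[31,0]]
[[29,11],[31,3],[38,0]]
[[17,8],[19,0],[29,11],[31,3],[38,0]]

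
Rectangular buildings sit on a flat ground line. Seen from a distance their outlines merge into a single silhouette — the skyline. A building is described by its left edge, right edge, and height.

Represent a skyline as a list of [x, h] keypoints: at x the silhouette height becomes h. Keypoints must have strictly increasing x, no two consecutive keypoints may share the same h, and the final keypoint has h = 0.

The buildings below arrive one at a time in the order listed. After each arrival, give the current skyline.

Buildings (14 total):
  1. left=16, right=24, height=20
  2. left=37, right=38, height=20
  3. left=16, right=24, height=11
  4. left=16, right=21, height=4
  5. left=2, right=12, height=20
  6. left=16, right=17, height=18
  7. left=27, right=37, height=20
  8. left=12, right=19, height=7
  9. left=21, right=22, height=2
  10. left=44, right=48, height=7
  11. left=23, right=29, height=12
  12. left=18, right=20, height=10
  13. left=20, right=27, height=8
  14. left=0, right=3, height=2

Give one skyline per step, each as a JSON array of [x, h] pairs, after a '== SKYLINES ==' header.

== SKYLINES ==
[[16,20],[24,0]]
[[16,20],[24,0],[37,20],[38,0]]
[[16,20],[24,0],[37,20],[38,0]]
[[16,20],[24,0],[37,20],[38,0]]
[[2,20],[12,0],[16,20],[24,0],[37,20],[38,0]]
[[2,20],[12,0],[16,20],[24,0],[37,20],[38,0]]
[[2,20],[12,0],[16,20],[24,0],[27,20],[38,0]]
[[2,20],[12,7],[16,20],[24,0],[27,20],[38,0]]
[[2,20],[12,7],[16,20],[24,0],[27,20],[38,0]]
[[2,20],[12,7],[16,20],[24,0],[27,20],[38,0],[44,7],[48,0]]
[[2,20],[12,7],[16,20],[24,12],[27,20],[38,0],[44,7],[48,0]]
[[2,20],[12,7],[16,20],[24,12],[27,20],[38,0],[44,7],[48,0]]
[[2,20],[12,7],[16,20],[24,12],[27,20],[38,0],[44,7],[48,0]]
[[0,2],[2,20],[12,7],[16,20],[24,12],[27,20],[38,0],[44,7],[48,0]]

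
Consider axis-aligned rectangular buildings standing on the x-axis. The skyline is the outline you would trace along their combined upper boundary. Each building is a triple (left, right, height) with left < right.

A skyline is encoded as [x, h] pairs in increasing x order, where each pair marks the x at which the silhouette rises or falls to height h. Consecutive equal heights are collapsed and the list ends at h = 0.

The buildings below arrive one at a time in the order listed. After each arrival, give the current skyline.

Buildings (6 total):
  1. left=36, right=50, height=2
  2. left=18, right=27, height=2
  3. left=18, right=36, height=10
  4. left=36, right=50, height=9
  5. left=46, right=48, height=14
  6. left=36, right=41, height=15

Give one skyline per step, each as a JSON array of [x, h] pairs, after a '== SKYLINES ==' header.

== SKYLINES ==
[[36,2],[50,0]]
[[18,2],[27,0],[36,2],[50,0]]
[[18,10],[36,2],[50,0]]
[[18,10],[36,9],[50,0]]
[[18,10],[36,9],[46,14],[48,9],[50,0]]
[[18,10],[36,15],[41,9],[46,14],[48,9],[50,0]]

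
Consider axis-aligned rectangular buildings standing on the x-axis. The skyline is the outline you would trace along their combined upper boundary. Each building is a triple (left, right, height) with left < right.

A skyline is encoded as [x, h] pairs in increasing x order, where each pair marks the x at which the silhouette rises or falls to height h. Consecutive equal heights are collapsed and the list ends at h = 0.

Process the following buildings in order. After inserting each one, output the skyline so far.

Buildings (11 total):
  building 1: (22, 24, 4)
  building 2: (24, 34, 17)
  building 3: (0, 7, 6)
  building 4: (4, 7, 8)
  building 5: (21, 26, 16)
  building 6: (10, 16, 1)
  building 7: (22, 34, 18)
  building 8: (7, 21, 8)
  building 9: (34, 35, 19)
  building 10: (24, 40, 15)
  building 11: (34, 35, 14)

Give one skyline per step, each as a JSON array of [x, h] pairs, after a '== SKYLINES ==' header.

== SKYLINES ==
[[22,4],[24,0]]
[[22,4],[24,17],[34,0]]
[[0,6],[7,0],[22,4],[24,17],[34,0]]
[[0,6],[4,8],[7,0],[22,4],[24,17],[34,0]]
[[0,6],[4,8],[7,0],[21,16],[24,17],[34,0]]
[[0,6],[4,8],[7,0],[10,1],[16,0],[21,16],[24,17],[34,0]]
[[0,6],[4,8],[7,0],[10,1],[16,0],[21,16],[22,18],[34,0]]
[[0,6],[4,8],[21,16],[22,18],[34,0]]
[[0,6],[4,8],[21,16],[22,18],[34,19],[35,0]]
[[0,6],[4,8],[21,16],[22,18],[34,19],[35,15],[40,0]]
[[0,6],[4,8],[21,16],[22,18],[34,19],[35,15],[40,0]]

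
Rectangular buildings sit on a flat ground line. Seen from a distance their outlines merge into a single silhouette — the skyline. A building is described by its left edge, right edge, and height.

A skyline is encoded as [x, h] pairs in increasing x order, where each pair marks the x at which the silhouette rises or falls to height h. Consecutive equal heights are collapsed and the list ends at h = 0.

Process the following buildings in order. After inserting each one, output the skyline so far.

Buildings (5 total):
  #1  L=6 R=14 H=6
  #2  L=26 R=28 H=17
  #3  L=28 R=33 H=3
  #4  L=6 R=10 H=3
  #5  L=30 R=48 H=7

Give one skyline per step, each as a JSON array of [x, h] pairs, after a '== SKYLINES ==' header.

== SKYLINES ==
[[6,6],[14,0]]
[[6,6],[14,0],[26,17],[28,0]]
[[6,6],[14,0],[26,17],[28,3],[33,0]]
[[6,6],[14,0],[26,17],[28,3],[33,0]]
[[6,6],[14,0],[26,17],[28,3],[30,7],[48,0]]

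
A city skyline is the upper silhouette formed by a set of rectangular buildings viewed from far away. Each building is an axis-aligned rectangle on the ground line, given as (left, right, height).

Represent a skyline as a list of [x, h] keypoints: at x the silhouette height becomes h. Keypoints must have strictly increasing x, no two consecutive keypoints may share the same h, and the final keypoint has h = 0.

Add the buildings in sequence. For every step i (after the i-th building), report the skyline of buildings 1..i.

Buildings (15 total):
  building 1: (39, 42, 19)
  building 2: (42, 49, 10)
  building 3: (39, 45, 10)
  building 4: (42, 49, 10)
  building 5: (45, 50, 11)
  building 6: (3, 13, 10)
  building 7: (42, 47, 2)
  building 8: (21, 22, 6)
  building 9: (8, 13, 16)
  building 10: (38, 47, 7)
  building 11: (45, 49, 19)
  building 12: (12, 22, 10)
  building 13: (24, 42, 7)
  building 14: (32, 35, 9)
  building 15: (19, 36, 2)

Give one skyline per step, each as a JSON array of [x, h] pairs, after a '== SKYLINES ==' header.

== SKYLINES ==
[[39,19],[42,0]]
[[39,19],[42,10],[49,0]]
[[39,19],[42,10],[49,0]]
[[39,19],[42,10],[49,0]]
[[39,19],[42,10],[45,11],[50,0]]
[[3,10],[13,0],[39,19],[42,10],[45,11],[50,0]]
[[3,10],[13,0],[39,19],[42,10],[45,11],[50,0]]
[[3,10],[13,0],[21,6],[22,0],[39,19],[42,10],[45,11],[50,0]]
[[3,10],[8,16],[13,0],[21,6],[22,0],[39,19],[42,10],[45,11],[50,0]]
[[3,10],[8,16],[13,0],[21,6],[22,0],[38,7],[39,19],[42,10],[45,11],[50,0]]
[[3,10],[8,16],[13,0],[21,6],[22,0],[38,7],[39,19],[42,10],[45,19],[49,11],[50,0]]
[[3,10],[8,16],[13,10],[22,0],[38,7],[39,19],[42,10],[45,19],[49,11],[50,0]]
[[3,10],[8,16],[13,10],[22,0],[24,7],[39,19],[42,10],[45,19],[49,11],[50,0]]
[[3,10],[8,16],[13,10],[22,0],[24,7],[32,9],[35,7],[39,19],[42,10],[45,19],[49,11],[50,0]]
[[3,10],[8,16],[13,10],[22,2],[24,7],[32,9],[35,7],[39,19],[42,10],[45,19],[49,11],[50,0]]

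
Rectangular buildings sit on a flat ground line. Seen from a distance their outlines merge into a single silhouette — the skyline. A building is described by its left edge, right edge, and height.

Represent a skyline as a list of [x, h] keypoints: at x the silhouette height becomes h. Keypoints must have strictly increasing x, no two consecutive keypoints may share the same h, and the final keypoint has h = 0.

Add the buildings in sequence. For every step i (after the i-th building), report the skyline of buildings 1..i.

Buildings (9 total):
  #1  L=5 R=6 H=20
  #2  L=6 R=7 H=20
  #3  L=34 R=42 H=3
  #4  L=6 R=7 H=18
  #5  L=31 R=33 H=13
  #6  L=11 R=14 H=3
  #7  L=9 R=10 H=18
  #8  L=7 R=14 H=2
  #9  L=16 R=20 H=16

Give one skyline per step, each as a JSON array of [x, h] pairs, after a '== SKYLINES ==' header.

== SKYLINES ==
[[5,20],[6,0]]
[[5,20],[7,0]]
[[5,20],[7,0],[34,3],[42,0]]
[[5,20],[7,0],[34,3],[42,0]]
[[5,20],[7,0],[31,13],[33,0],[34,3],[42,0]]
[[5,20],[7,0],[11,3],[14,0],[31,13],[33,0],[34,3],[42,0]]
[[5,20],[7,0],[9,18],[10,0],[11,3],[14,0],[31,13],[33,0],[34,3],[42,0]]
[[5,20],[7,2],[9,18],[10,2],[11,3],[14,0],[31,13],[33,0],[34,3],[42,0]]
[[5,20],[7,2],[9,18],[10,2],[11,3],[14,0],[16,16],[20,0],[31,13],[33,0],[34,3],[42,0]]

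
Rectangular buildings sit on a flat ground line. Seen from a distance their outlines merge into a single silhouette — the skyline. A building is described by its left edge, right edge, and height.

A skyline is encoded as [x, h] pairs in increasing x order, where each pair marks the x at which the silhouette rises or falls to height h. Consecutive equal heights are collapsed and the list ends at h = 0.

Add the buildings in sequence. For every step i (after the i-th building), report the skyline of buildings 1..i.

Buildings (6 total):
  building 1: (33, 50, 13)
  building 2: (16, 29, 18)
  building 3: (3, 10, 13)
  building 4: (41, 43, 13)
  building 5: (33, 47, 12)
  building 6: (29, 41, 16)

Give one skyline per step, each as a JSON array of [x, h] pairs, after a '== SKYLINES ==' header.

== SKYLINES ==
[[33,13],[50,0]]
[[16,18],[29,0],[33,13],[50,0]]
[[3,13],[10,0],[16,18],[29,0],[33,13],[50,0]]
[[3,13],[10,0],[16,18],[29,0],[33,13],[50,0]]
[[3,13],[10,0],[16,18],[29,0],[33,13],[50,0]]
[[3,13],[10,0],[16,18],[29,16],[41,13],[50,0]]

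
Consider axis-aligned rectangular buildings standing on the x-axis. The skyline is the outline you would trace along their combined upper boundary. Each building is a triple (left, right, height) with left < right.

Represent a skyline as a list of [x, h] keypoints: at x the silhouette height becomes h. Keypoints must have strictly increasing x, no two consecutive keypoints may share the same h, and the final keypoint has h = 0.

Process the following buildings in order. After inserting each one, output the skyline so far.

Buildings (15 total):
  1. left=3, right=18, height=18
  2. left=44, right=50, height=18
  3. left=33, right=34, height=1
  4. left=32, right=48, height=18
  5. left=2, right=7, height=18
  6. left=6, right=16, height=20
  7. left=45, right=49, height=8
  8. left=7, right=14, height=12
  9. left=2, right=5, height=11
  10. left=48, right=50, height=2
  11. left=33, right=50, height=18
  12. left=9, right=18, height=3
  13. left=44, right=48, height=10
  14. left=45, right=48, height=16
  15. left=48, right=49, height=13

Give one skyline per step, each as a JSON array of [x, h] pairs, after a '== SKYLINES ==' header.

== SKYLINES ==
[[3,18],[18,0]]
[[3,18],[18,0],[44,18],[50,0]]
[[3,18],[18,0],[33,1],[34,0],[44,18],[50,0]]
[[3,18],[18,0],[32,18],[50,0]]
[[2,18],[18,0],[32,18],[50,0]]
[[2,18],[6,20],[16,18],[18,0],[32,18],[50,0]]
[[2,18],[6,20],[16,18],[18,0],[32,18],[50,0]]
[[2,18],[6,20],[16,18],[18,0],[32,18],[50,0]]
[[2,18],[6,20],[16,18],[18,0],[32,18],[50,0]]
[[2,18],[6,20],[16,18],[18,0],[32,18],[50,0]]
[[2,18],[6,20],[16,18],[18,0],[32,18],[50,0]]
[[2,18],[6,20],[16,18],[18,0],[32,18],[50,0]]
[[2,18],[6,20],[16,18],[18,0],[32,18],[50,0]]
[[2,18],[6,20],[16,18],[18,0],[32,18],[50,0]]
[[2,18],[6,20],[16,18],[18,0],[32,18],[50,0]]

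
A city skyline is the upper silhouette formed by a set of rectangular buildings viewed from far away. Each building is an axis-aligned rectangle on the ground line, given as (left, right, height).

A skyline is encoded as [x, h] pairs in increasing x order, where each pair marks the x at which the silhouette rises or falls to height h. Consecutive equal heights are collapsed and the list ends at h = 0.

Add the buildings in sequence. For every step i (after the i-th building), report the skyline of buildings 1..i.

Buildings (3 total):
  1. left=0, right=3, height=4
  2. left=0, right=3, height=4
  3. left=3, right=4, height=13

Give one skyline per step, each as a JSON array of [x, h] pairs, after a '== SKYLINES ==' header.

== SKYLINES ==
[[0,4],[3,0]]
[[0,4],[3,0]]
[[0,4],[3,13],[4,0]]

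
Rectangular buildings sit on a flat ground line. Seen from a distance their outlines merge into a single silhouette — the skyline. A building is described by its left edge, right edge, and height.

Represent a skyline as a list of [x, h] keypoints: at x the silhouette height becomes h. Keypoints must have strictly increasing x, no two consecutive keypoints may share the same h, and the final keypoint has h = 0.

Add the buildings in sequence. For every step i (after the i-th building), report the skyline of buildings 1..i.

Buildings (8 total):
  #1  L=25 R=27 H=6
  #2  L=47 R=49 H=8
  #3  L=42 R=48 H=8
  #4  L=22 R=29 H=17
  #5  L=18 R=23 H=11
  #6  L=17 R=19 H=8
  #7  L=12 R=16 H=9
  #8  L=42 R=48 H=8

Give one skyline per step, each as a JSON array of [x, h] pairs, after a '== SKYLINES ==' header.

== SKYLINES ==
[[25,6],[27,0]]
[[25,6],[27,0],[47,8],[49,0]]
[[25,6],[27,0],[42,8],[49,0]]
[[22,17],[29,0],[42,8],[49,0]]
[[18,11],[22,17],[29,0],[42,8],[49,0]]
[[17,8],[18,11],[22,17],[29,0],[42,8],[49,0]]
[[12,9],[16,0],[17,8],[18,11],[22,17],[29,0],[42,8],[49,0]]
[[12,9],[16,0],[17,8],[18,11],[22,17],[29,0],[42,8],[49,0]]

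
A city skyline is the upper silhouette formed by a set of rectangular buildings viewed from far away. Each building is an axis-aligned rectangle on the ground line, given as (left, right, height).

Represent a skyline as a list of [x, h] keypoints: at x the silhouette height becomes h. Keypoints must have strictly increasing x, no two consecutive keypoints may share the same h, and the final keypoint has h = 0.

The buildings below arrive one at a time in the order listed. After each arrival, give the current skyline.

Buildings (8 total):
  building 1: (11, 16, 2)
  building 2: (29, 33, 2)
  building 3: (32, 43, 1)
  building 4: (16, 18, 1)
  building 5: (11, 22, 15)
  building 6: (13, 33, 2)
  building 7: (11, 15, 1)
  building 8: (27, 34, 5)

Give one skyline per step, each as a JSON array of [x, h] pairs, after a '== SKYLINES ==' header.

== SKYLINES ==
[[11,2],[16,0]]
[[11,2],[16,0],[29,2],[33,0]]
[[11,2],[16,0],[29,2],[33,1],[43,0]]
[[11,2],[16,1],[18,0],[29,2],[33,1],[43,0]]
[[11,15],[22,0],[29,2],[33,1],[43,0]]
[[11,15],[22,2],[33,1],[43,0]]
[[11,15],[22,2],[33,1],[43,0]]
[[11,15],[22,2],[27,5],[34,1],[43,0]]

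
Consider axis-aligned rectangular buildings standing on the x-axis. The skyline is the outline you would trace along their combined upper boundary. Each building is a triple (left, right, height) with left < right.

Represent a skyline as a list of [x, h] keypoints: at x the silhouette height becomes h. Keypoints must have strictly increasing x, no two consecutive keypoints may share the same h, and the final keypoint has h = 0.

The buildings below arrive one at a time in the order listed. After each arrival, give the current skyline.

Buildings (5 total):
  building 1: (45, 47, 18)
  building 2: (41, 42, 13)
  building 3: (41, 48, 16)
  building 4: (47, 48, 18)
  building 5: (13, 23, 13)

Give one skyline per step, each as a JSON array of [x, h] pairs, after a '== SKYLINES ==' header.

== SKYLINES ==
[[45,18],[47,0]]
[[41,13],[42,0],[45,18],[47,0]]
[[41,16],[45,18],[47,16],[48,0]]
[[41,16],[45,18],[48,0]]
[[13,13],[23,0],[41,16],[45,18],[48,0]]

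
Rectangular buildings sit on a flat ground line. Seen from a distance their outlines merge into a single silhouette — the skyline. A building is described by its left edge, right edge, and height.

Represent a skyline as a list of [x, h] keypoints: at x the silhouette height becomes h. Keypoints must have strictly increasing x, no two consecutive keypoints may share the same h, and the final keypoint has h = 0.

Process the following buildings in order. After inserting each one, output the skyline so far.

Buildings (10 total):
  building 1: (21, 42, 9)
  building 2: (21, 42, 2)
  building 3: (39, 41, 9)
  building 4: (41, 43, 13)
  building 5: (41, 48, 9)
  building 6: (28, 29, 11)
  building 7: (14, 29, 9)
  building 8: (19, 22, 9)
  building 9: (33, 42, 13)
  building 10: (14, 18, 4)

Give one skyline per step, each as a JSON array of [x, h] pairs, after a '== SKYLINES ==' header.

== SKYLINES ==
[[21,9],[42,0]]
[[21,9],[42,0]]
[[21,9],[42,0]]
[[21,9],[41,13],[43,0]]
[[21,9],[41,13],[43,9],[48,0]]
[[21,9],[28,11],[29,9],[41,13],[43,9],[48,0]]
[[14,9],[28,11],[29,9],[41,13],[43,9],[48,0]]
[[14,9],[28,11],[29,9],[41,13],[43,9],[48,0]]
[[14,9],[28,11],[29,9],[33,13],[43,9],[48,0]]
[[14,9],[28,11],[29,9],[33,13],[43,9],[48,0]]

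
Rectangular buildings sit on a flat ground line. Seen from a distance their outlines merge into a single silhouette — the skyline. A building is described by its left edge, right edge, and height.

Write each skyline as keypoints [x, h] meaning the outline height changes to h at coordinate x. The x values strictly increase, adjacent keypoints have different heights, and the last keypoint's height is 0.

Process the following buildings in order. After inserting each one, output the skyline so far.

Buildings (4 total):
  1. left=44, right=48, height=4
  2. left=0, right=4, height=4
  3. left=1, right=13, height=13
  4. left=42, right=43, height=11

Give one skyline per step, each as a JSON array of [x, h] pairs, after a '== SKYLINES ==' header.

== SKYLINES ==
[[44,4],[48,0]]
[[0,4],[4,0],[44,4],[48,0]]
[[0,4],[1,13],[13,0],[44,4],[48,0]]
[[0,4],[1,13],[13,0],[42,11],[43,0],[44,4],[48,0]]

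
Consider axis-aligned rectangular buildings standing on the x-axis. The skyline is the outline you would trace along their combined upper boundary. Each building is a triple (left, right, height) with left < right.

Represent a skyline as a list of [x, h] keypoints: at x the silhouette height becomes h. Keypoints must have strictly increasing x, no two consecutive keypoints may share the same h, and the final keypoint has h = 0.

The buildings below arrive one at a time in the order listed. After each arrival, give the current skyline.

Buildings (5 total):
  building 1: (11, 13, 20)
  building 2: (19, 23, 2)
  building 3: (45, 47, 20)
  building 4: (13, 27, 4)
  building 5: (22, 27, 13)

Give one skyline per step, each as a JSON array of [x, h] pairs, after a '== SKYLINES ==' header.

== SKYLINES ==
[[11,20],[13,0]]
[[11,20],[13,0],[19,2],[23,0]]
[[11,20],[13,0],[19,2],[23,0],[45,20],[47,0]]
[[11,20],[13,4],[27,0],[45,20],[47,0]]
[[11,20],[13,4],[22,13],[27,0],[45,20],[47,0]]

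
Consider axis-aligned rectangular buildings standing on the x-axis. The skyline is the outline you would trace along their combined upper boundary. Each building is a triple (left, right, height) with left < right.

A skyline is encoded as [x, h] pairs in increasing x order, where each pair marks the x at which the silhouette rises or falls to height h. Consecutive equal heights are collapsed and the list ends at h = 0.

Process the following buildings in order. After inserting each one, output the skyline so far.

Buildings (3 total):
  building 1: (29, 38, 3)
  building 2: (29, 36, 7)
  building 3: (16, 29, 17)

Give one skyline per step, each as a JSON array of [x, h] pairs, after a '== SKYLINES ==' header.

== SKYLINES ==
[[29,3],[38,0]]
[[29,7],[36,3],[38,0]]
[[16,17],[29,7],[36,3],[38,0]]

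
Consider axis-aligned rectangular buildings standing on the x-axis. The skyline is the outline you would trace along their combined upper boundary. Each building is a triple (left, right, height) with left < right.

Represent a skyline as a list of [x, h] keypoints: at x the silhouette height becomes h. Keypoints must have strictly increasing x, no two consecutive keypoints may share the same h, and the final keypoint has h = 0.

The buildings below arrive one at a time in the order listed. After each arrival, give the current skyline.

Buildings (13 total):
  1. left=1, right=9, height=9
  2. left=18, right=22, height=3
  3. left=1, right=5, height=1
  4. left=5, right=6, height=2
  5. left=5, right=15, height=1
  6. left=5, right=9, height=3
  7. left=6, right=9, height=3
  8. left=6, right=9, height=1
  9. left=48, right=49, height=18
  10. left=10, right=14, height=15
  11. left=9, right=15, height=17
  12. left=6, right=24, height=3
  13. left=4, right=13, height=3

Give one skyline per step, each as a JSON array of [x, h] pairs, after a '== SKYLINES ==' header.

== SKYLINES ==
[[1,9],[9,0]]
[[1,9],[9,0],[18,3],[22,0]]
[[1,9],[9,0],[18,3],[22,0]]
[[1,9],[9,0],[18,3],[22,0]]
[[1,9],[9,1],[15,0],[18,3],[22,0]]
[[1,9],[9,1],[15,0],[18,3],[22,0]]
[[1,9],[9,1],[15,0],[18,3],[22,0]]
[[1,9],[9,1],[15,0],[18,3],[22,0]]
[[1,9],[9,1],[15,0],[18,3],[22,0],[48,18],[49,0]]
[[1,9],[9,1],[10,15],[14,1],[15,0],[18,3],[22,0],[48,18],[49,0]]
[[1,9],[9,17],[15,0],[18,3],[22,0],[48,18],[49,0]]
[[1,9],[9,17],[15,3],[24,0],[48,18],[49,0]]
[[1,9],[9,17],[15,3],[24,0],[48,18],[49,0]]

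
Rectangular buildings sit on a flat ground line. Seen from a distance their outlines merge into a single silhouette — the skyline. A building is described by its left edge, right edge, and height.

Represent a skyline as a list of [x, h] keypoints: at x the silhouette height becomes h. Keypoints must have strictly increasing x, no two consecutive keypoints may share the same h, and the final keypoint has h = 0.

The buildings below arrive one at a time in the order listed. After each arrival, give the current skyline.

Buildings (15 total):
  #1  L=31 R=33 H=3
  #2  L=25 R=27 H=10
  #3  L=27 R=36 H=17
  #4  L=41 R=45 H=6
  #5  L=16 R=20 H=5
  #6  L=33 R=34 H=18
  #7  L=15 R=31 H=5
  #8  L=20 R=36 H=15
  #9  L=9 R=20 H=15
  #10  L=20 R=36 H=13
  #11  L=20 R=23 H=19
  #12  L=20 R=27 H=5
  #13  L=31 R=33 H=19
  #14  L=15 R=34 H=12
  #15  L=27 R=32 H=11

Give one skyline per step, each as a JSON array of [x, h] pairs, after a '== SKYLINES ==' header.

== SKYLINES ==
[[31,3],[33,0]]
[[25,10],[27,0],[31,3],[33,0]]
[[25,10],[27,17],[36,0]]
[[25,10],[27,17],[36,0],[41,6],[45,0]]
[[16,5],[20,0],[25,10],[27,17],[36,0],[41,6],[45,0]]
[[16,5],[20,0],[25,10],[27,17],[33,18],[34,17],[36,0],[41,6],[45,0]]
[[15,5],[25,10],[27,17],[33,18],[34,17],[36,0],[41,6],[45,0]]
[[15,5],[20,15],[27,17],[33,18],[34,17],[36,0],[41,6],[45,0]]
[[9,15],[27,17],[33,18],[34,17],[36,0],[41,6],[45,0]]
[[9,15],[27,17],[33,18],[34,17],[36,0],[41,6],[45,0]]
[[9,15],[20,19],[23,15],[27,17],[33,18],[34,17],[36,0],[41,6],[45,0]]
[[9,15],[20,19],[23,15],[27,17],[33,18],[34,17],[36,0],[41,6],[45,0]]
[[9,15],[20,19],[23,15],[27,17],[31,19],[33,18],[34,17],[36,0],[41,6],[45,0]]
[[9,15],[20,19],[23,15],[27,17],[31,19],[33,18],[34,17],[36,0],[41,6],[45,0]]
[[9,15],[20,19],[23,15],[27,17],[31,19],[33,18],[34,17],[36,0],[41,6],[45,0]]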